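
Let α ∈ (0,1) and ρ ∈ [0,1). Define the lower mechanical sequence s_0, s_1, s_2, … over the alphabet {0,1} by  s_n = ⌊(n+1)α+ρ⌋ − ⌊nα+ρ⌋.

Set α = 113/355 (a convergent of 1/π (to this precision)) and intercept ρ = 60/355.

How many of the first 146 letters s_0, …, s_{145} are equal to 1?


46

#1s = Σ_{n=0}^{145} s_n = Σ_{n=0}^{145} (⌊(n+1)α+ρ⌋ − ⌊nα+ρ⌋)
the sum telescopes: every ⌊nα+ρ⌋ with 0 < n < 146 appears once with + and once with −, leaving ⌊146α+ρ⌋ − ⌊0·α+ρ⌋
146α + ρ = (146·113 + 60) / 355 = 16558/355
ρ = 60/355
⌊16558/355⌋ = 46,  ⌊60/355⌋ = 0
#1s = 46 − 0 = 46


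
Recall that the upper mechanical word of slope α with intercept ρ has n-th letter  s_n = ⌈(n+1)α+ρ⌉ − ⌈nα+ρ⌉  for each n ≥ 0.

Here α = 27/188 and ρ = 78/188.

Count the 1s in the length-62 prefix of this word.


#1s = Σ_{n=0}^{61} s_n = Σ_{n=0}^{61} (⌈(n+1)α+ρ⌉ − ⌈nα+ρ⌉)
the sum telescopes: every ⌈nα+ρ⌉ with 0 < n < 62 appears once with + and once with −, leaving ⌈62α+ρ⌉ − ⌈0·α+ρ⌉
62α + ρ = (62·27 + 78) / 188 = 1752/188
ρ = 78/188
⌈1752/188⌉ = 10,  ⌈78/188⌉ = 1
#1s = 10 − 1 = 9

9


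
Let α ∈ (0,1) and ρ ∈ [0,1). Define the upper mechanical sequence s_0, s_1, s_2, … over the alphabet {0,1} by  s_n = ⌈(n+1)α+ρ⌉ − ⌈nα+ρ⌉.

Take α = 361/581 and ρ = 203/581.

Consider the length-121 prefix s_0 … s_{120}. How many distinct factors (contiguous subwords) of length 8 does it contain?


9

t_n = ⌈(n·361+203)/581⌉ for n = 0 … 121:
  n=0…9: ⌈203/581⌉=1 ⌈564/581⌉=1 ⌈925/581⌉=2 ⌈1286/581⌉=3 ⌈1647/581⌉=3 ⌈2008/581⌉=4 ⌈2369/581⌉=5 ⌈2730/581⌉=5 ⌈3091/581⌉=6 ⌈3452/581⌉=6
  n=10…19: ⌈3813/581⌉=7 ⌈4174/581⌉=8 ⌈4535/581⌉=8 ⌈4896/581⌉=9 ⌈5257/581⌉=10 ⌈5618/581⌉=10 ⌈5979/581⌉=11 ⌈6340/581⌉=11 ⌈6701/581⌉=12 ⌈7062/581⌉=13
  n=20…29: ⌈7423/581⌉=13 ⌈7784/581⌉=14 ⌈8145/581⌉=15 ⌈8506/581⌉=15 ⌈8867/581⌉=16 ⌈9228/581⌉=16 ⌈9589/581⌉=17 ⌈9950/581⌉=18 ⌈10311/581⌉=18 ⌈10672/581⌉=19
  n=30…39: ⌈11033/581⌉=19 ⌈11394/581⌉=20 ⌈11755/581⌉=21 ⌈12116/581⌉=21 ⌈12477/581⌉=22 ⌈12838/581⌉=23 ⌈13199/581⌉=23 ⌈13560/581⌉=24 ⌈13921/581⌉=24 ⌈14282/581⌉=25
  n=40…49: ⌈14643/581⌉=26 ⌈15004/581⌉=26 ⌈15365/581⌉=27 ⌈15726/581⌉=28 ⌈16087/581⌉=28 ⌈16448/581⌉=29 ⌈16809/581⌉=29 ⌈17170/581⌉=30 ⌈17531/581⌉=31 ⌈17892/581⌉=31
  n=50…59: ⌈18253/581⌉=32 ⌈18614/581⌉=33 ⌈18975/581⌉=33 ⌈19336/581⌉=34 ⌈19697/581⌉=34 ⌈20058/581⌉=35 ⌈20419/581⌉=36 ⌈20780/581⌉=36 ⌈21141/581⌉=37 ⌈21502/581⌉=38
  n=60…69: ⌈21863/581⌉=38 ⌈22224/581⌉=39 ⌈22585/581⌉=39 ⌈22946/581⌉=40 ⌈23307/581⌉=41 ⌈23668/581⌉=41 ⌈24029/581⌉=42 ⌈24390/581⌉=42 ⌈24751/581⌉=43 ⌈25112/581⌉=44
  n=70…79: ⌈25473/581⌉=44 ⌈25834/581⌉=45 ⌈26195/581⌉=46 ⌈26556/581⌉=46 ⌈26917/581⌉=47 ⌈27278/581⌉=47 ⌈27639/581⌉=48 ⌈28000/581⌉=49 ⌈28361/581⌉=49 ⌈28722/581⌉=50
  n=80…89: ⌈29083/581⌉=51 ⌈29444/581⌉=51 ⌈29805/581⌉=52 ⌈30166/581⌉=52 ⌈30527/581⌉=53 ⌈30888/581⌉=54 ⌈31249/581⌉=54 ⌈31610/581⌉=55 ⌈31971/581⌉=56 ⌈32332/581⌉=56
  n=90…99: ⌈32693/581⌉=57 ⌈33054/581⌉=57 ⌈33415/581⌉=58 ⌈33776/581⌉=59 ⌈34137/581⌉=59 ⌈34498/581⌉=60 ⌈34859/581⌉=60 ⌈35220/581⌉=61 ⌈35581/581⌉=62 ⌈35942/581⌉=62
  n=100…109: ⌈36303/581⌉=63 ⌈36664/581⌉=64 ⌈37025/581⌉=64 ⌈37386/581⌉=65 ⌈37747/581⌉=65 ⌈38108/581⌉=66 ⌈38469/581⌉=67 ⌈38830/581⌉=67 ⌈39191/581⌉=68 ⌈39552/581⌉=69
  n=110…119: ⌈39913/581⌉=69 ⌈40274/581⌉=70 ⌈40635/581⌉=70 ⌈40996/581⌉=71 ⌈41357/581⌉=72 ⌈41718/581⌉=72 ⌈42079/581⌉=73 ⌈42440/581⌉=74 ⌈42801/581⌉=74 ⌈43162/581⌉=75
  n=120…121: ⌈43523/581⌉=75 ⌈43884/581⌉=76
s_n = t_(n+1) − t_n for n = 0 … 120 gives
prefix = 0110110101101101011011010110101101101011011010110110101101101011010110110101101101011011010110101101101011011010110110101
slide a length-8 window over [0..7] … [113..120] (114 windows); first occurrence of each distinct factor:
  [  0..  7] 01101101
  [  1..  8] 11011010
  [  2..  9] 10110101
  [  3.. 10] 01101011
  [  4.. 11] 11010110
  [  5.. 12] 10101101
  [  6.. 13] 01011011
  [  7.. 14] 10110110
  [ 22.. 29] 01011010
  (the other 105 windows repeat one of these)
distinct factors: {01011010, 01011011, 01101011, 01101101, 10101101, 10110101, 10110110, 11010110, 11011010}
count = 9  (Sturmian bound for length 8 is 9)


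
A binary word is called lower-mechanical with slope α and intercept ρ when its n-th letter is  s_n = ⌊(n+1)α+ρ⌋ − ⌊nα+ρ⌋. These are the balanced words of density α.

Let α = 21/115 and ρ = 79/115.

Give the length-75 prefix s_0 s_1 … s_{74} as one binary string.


010000010000100000100001000001000010000010000100001000001000010000010000100

n=0: ⌊(1·21+79)/115⌋ − ⌊(0·21+79)/115⌋ = ⌊100/115⌋ − ⌊79/115⌋ = 0 − 0 = 0
n=1: ⌊(2·21+79)/115⌋ − ⌊(1·21+79)/115⌋ = ⌊121/115⌋ − ⌊100/115⌋ = 1 − 0 = 1
n=2: ⌊(3·21+79)/115⌋ − ⌊(2·21+79)/115⌋ = ⌊142/115⌋ − ⌊121/115⌋ = 1 − 1 = 0
n=3: ⌊(4·21+79)/115⌋ − ⌊(3·21+79)/115⌋ = ⌊163/115⌋ − ⌊142/115⌋ = 1 − 1 = 0
n=4: ⌊(5·21+79)/115⌋ − ⌊(4·21+79)/115⌋ = ⌊184/115⌋ − ⌊163/115⌋ = 1 − 1 = 0
n=5: ⌊(6·21+79)/115⌋ − ⌊(5·21+79)/115⌋ = ⌊205/115⌋ − ⌊184/115⌋ = 1 − 1 = 0
n=6: ⌊(7·21+79)/115⌋ − ⌊(6·21+79)/115⌋ = ⌊226/115⌋ − ⌊205/115⌋ = 1 − 1 = 0
n=7: ⌊(8·21+79)/115⌋ − ⌊(7·21+79)/115⌋ = ⌊247/115⌋ − ⌊226/115⌋ = 2 − 1 = 1
n=8: ⌊(9·21+79)/115⌋ − ⌊(8·21+79)/115⌋ = ⌊268/115⌋ − ⌊247/115⌋ = 2 − 2 = 0
n=9: ⌊(10·21+79)/115⌋ − ⌊(9·21+79)/115⌋ = ⌊289/115⌋ − ⌊268/115⌋ = 2 − 2 = 0
n=10: ⌊(11·21+79)/115⌋ − ⌊(10·21+79)/115⌋ = ⌊310/115⌋ − ⌊289/115⌋ = 2 − 2 = 0
n=11: ⌊(12·21+79)/115⌋ − ⌊(11·21+79)/115⌋ = ⌊331/115⌋ − ⌊310/115⌋ = 2 − 2 = 0
n=12: ⌊(13·21+79)/115⌋ − ⌊(12·21+79)/115⌋ = ⌊352/115⌋ − ⌊331/115⌋ = 3 − 2 = 1
n=13: ⌊(14·21+79)/115⌋ − ⌊(13·21+79)/115⌋ = ⌊373/115⌋ − ⌊352/115⌋ = 3 − 3 = 0
n=14: ⌊(15·21+79)/115⌋ − ⌊(14·21+79)/115⌋ = ⌊394/115⌋ − ⌊373/115⌋ = 3 − 3 = 0
n=15: ⌊(16·21+79)/115⌋ − ⌊(15·21+79)/115⌋ = ⌊415/115⌋ − ⌊394/115⌋ = 3 − 3 = 0
n=16: ⌊(17·21+79)/115⌋ − ⌊(16·21+79)/115⌋ = ⌊436/115⌋ − ⌊415/115⌋ = 3 − 3 = 0
n=17: ⌊(18·21+79)/115⌋ − ⌊(17·21+79)/115⌋ = ⌊457/115⌋ − ⌊436/115⌋ = 3 − 3 = 0
n=18: ⌊(19·21+79)/115⌋ − ⌊(18·21+79)/115⌋ = ⌊478/115⌋ − ⌊457/115⌋ = 4 − 3 = 1
n=19: ⌊(20·21+79)/115⌋ − ⌊(19·21+79)/115⌋ = ⌊499/115⌋ − ⌊478/115⌋ = 4 − 4 = 0
n=20: ⌊(21·21+79)/115⌋ − ⌊(20·21+79)/115⌋ = ⌊520/115⌋ − ⌊499/115⌋ = 4 − 4 = 0
n=21: ⌊(22·21+79)/115⌋ − ⌊(21·21+79)/115⌋ = ⌊541/115⌋ − ⌊520/115⌋ = 4 − 4 = 0
n=22: ⌊(23·21+79)/115⌋ − ⌊(22·21+79)/115⌋ = ⌊562/115⌋ − ⌊541/115⌋ = 4 − 4 = 0
n=23: ⌊(24·21+79)/115⌋ − ⌊(23·21+79)/115⌋ = ⌊583/115⌋ − ⌊562/115⌋ = 5 − 4 = 1
n=24: ⌊(25·21+79)/115⌋ − ⌊(24·21+79)/115⌋ = ⌊604/115⌋ − ⌊583/115⌋ = 5 − 5 = 0
n=25: ⌊(26·21+79)/115⌋ − ⌊(25·21+79)/115⌋ = ⌊625/115⌋ − ⌊604/115⌋ = 5 − 5 = 0
n=26: ⌊(27·21+79)/115⌋ − ⌊(26·21+79)/115⌋ = ⌊646/115⌋ − ⌊625/115⌋ = 5 − 5 = 0
n=27: ⌊(28·21+79)/115⌋ − ⌊(27·21+79)/115⌋ = ⌊667/115⌋ − ⌊646/115⌋ = 5 − 5 = 0
n=28: ⌊(29·21+79)/115⌋ − ⌊(28·21+79)/115⌋ = ⌊688/115⌋ − ⌊667/115⌋ = 5 − 5 = 0
n=29: ⌊(30·21+79)/115⌋ − ⌊(29·21+79)/115⌋ = ⌊709/115⌋ − ⌊688/115⌋ = 6 − 5 = 1
n=30: ⌊(31·21+79)/115⌋ − ⌊(30·21+79)/115⌋ = ⌊730/115⌋ − ⌊709/115⌋ = 6 − 6 = 0
n=31: ⌊(32·21+79)/115⌋ − ⌊(31·21+79)/115⌋ = ⌊751/115⌋ − ⌊730/115⌋ = 6 − 6 = 0
n=32: ⌊(33·21+79)/115⌋ − ⌊(32·21+79)/115⌋ = ⌊772/115⌋ − ⌊751/115⌋ = 6 − 6 = 0
n=33: ⌊(34·21+79)/115⌋ − ⌊(33·21+79)/115⌋ = ⌊793/115⌋ − ⌊772/115⌋ = 6 − 6 = 0
n=34: ⌊(35·21+79)/115⌋ − ⌊(34·21+79)/115⌋ = ⌊814/115⌋ − ⌊793/115⌋ = 7 − 6 = 1
n=35: ⌊(36·21+79)/115⌋ − ⌊(35·21+79)/115⌋ = ⌊835/115⌋ − ⌊814/115⌋ = 7 − 7 = 0
n=36: ⌊(37·21+79)/115⌋ − ⌊(36·21+79)/115⌋ = ⌊856/115⌋ − ⌊835/115⌋ = 7 − 7 = 0
n=37: ⌊(38·21+79)/115⌋ − ⌊(37·21+79)/115⌋ = ⌊877/115⌋ − ⌊856/115⌋ = 7 − 7 = 0
n=38: ⌊(39·21+79)/115⌋ − ⌊(38·21+79)/115⌋ = ⌊898/115⌋ − ⌊877/115⌋ = 7 − 7 = 0
n=39: ⌊(40·21+79)/115⌋ − ⌊(39·21+79)/115⌋ = ⌊919/115⌋ − ⌊898/115⌋ = 7 − 7 = 0
n=40: ⌊(41·21+79)/115⌋ − ⌊(40·21+79)/115⌋ = ⌊940/115⌋ − ⌊919/115⌋ = 8 − 7 = 1
n=41: ⌊(42·21+79)/115⌋ − ⌊(41·21+79)/115⌋ = ⌊961/115⌋ − ⌊940/115⌋ = 8 − 8 = 0
n=42: ⌊(43·21+79)/115⌋ − ⌊(42·21+79)/115⌋ = ⌊982/115⌋ − ⌊961/115⌋ = 8 − 8 = 0
n=43: ⌊(44·21+79)/115⌋ − ⌊(43·21+79)/115⌋ = ⌊1003/115⌋ − ⌊982/115⌋ = 8 − 8 = 0
n=44: ⌊(45·21+79)/115⌋ − ⌊(44·21+79)/115⌋ = ⌊1024/115⌋ − ⌊1003/115⌋ = 8 − 8 = 0
n=45: ⌊(46·21+79)/115⌋ − ⌊(45·21+79)/115⌋ = ⌊1045/115⌋ − ⌊1024/115⌋ = 9 − 8 = 1
n=46: ⌊(47·21+79)/115⌋ − ⌊(46·21+79)/115⌋ = ⌊1066/115⌋ − ⌊1045/115⌋ = 9 − 9 = 0
n=47: ⌊(48·21+79)/115⌋ − ⌊(47·21+79)/115⌋ = ⌊1087/115⌋ − ⌊1066/115⌋ = 9 − 9 = 0
n=48: ⌊(49·21+79)/115⌋ − ⌊(48·21+79)/115⌋ = ⌊1108/115⌋ − ⌊1087/115⌋ = 9 − 9 = 0
n=49: ⌊(50·21+79)/115⌋ − ⌊(49·21+79)/115⌋ = ⌊1129/115⌋ − ⌊1108/115⌋ = 9 − 9 = 0
n=50: ⌊(51·21+79)/115⌋ − ⌊(50·21+79)/115⌋ = ⌊1150/115⌋ − ⌊1129/115⌋ = 10 − 9 = 1
n=51: ⌊(52·21+79)/115⌋ − ⌊(51·21+79)/115⌋ = ⌊1171/115⌋ − ⌊1150/115⌋ = 10 − 10 = 0
n=52: ⌊(53·21+79)/115⌋ − ⌊(52·21+79)/115⌋ = ⌊1192/115⌋ − ⌊1171/115⌋ = 10 − 10 = 0
n=53: ⌊(54·21+79)/115⌋ − ⌊(53·21+79)/115⌋ = ⌊1213/115⌋ − ⌊1192/115⌋ = 10 − 10 = 0
n=54: ⌊(55·21+79)/115⌋ − ⌊(54·21+79)/115⌋ = ⌊1234/115⌋ − ⌊1213/115⌋ = 10 − 10 = 0
n=55: ⌊(56·21+79)/115⌋ − ⌊(55·21+79)/115⌋ = ⌊1255/115⌋ − ⌊1234/115⌋ = 10 − 10 = 0
n=56: ⌊(57·21+79)/115⌋ − ⌊(56·21+79)/115⌋ = ⌊1276/115⌋ − ⌊1255/115⌋ = 11 − 10 = 1
n=57: ⌊(58·21+79)/115⌋ − ⌊(57·21+79)/115⌋ = ⌊1297/115⌋ − ⌊1276/115⌋ = 11 − 11 = 0
n=58: ⌊(59·21+79)/115⌋ − ⌊(58·21+79)/115⌋ = ⌊1318/115⌋ − ⌊1297/115⌋ = 11 − 11 = 0
n=59: ⌊(60·21+79)/115⌋ − ⌊(59·21+79)/115⌋ = ⌊1339/115⌋ − ⌊1318/115⌋ = 11 − 11 = 0
n=60: ⌊(61·21+79)/115⌋ − ⌊(60·21+79)/115⌋ = ⌊1360/115⌋ − ⌊1339/115⌋ = 11 − 11 = 0
n=61: ⌊(62·21+79)/115⌋ − ⌊(61·21+79)/115⌋ = ⌊1381/115⌋ − ⌊1360/115⌋ = 12 − 11 = 1
n=62: ⌊(63·21+79)/115⌋ − ⌊(62·21+79)/115⌋ = ⌊1402/115⌋ − ⌊1381/115⌋ = 12 − 12 = 0
n=63: ⌊(64·21+79)/115⌋ − ⌊(63·21+79)/115⌋ = ⌊1423/115⌋ − ⌊1402/115⌋ = 12 − 12 = 0
n=64: ⌊(65·21+79)/115⌋ − ⌊(64·21+79)/115⌋ = ⌊1444/115⌋ − ⌊1423/115⌋ = 12 − 12 = 0
n=65: ⌊(66·21+79)/115⌋ − ⌊(65·21+79)/115⌋ = ⌊1465/115⌋ − ⌊1444/115⌋ = 12 − 12 = 0
n=66: ⌊(67·21+79)/115⌋ − ⌊(66·21+79)/115⌋ = ⌊1486/115⌋ − ⌊1465/115⌋ = 12 − 12 = 0
n=67: ⌊(68·21+79)/115⌋ − ⌊(67·21+79)/115⌋ = ⌊1507/115⌋ − ⌊1486/115⌋ = 13 − 12 = 1
n=68: ⌊(69·21+79)/115⌋ − ⌊(68·21+79)/115⌋ = ⌊1528/115⌋ − ⌊1507/115⌋ = 13 − 13 = 0
n=69: ⌊(70·21+79)/115⌋ − ⌊(69·21+79)/115⌋ = ⌊1549/115⌋ − ⌊1528/115⌋ = 13 − 13 = 0
n=70: ⌊(71·21+79)/115⌋ − ⌊(70·21+79)/115⌋ = ⌊1570/115⌋ − ⌊1549/115⌋ = 13 − 13 = 0
n=71: ⌊(72·21+79)/115⌋ − ⌊(71·21+79)/115⌋ = ⌊1591/115⌋ − ⌊1570/115⌋ = 13 − 13 = 0
n=72: ⌊(73·21+79)/115⌋ − ⌊(72·21+79)/115⌋ = ⌊1612/115⌋ − ⌊1591/115⌋ = 14 − 13 = 1
n=73: ⌊(74·21+79)/115⌋ − ⌊(73·21+79)/115⌋ = ⌊1633/115⌋ − ⌊1612/115⌋ = 14 − 14 = 0
n=74: ⌊(75·21+79)/115⌋ − ⌊(74·21+79)/115⌋ = ⌊1654/115⌋ − ⌊1633/115⌋ = 14 − 14 = 0


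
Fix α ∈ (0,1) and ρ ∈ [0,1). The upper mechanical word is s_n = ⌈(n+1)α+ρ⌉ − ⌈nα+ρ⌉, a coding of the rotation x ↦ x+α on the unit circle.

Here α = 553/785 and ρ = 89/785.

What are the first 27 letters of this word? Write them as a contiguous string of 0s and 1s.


011011101101101110110111011

n=0: ⌈(1·553+89)/785⌉ − ⌈(0·553+89)/785⌉ = ⌈642/785⌉ − ⌈89/785⌉ = 1 − 1 = 0
n=1: ⌈(2·553+89)/785⌉ − ⌈(1·553+89)/785⌉ = ⌈1195/785⌉ − ⌈642/785⌉ = 2 − 1 = 1
n=2: ⌈(3·553+89)/785⌉ − ⌈(2·553+89)/785⌉ = ⌈1748/785⌉ − ⌈1195/785⌉ = 3 − 2 = 1
n=3: ⌈(4·553+89)/785⌉ − ⌈(3·553+89)/785⌉ = ⌈2301/785⌉ − ⌈1748/785⌉ = 3 − 3 = 0
n=4: ⌈(5·553+89)/785⌉ − ⌈(4·553+89)/785⌉ = ⌈2854/785⌉ − ⌈2301/785⌉ = 4 − 3 = 1
n=5: ⌈(6·553+89)/785⌉ − ⌈(5·553+89)/785⌉ = ⌈3407/785⌉ − ⌈2854/785⌉ = 5 − 4 = 1
n=6: ⌈(7·553+89)/785⌉ − ⌈(6·553+89)/785⌉ = ⌈3960/785⌉ − ⌈3407/785⌉ = 6 − 5 = 1
n=7: ⌈(8·553+89)/785⌉ − ⌈(7·553+89)/785⌉ = ⌈4513/785⌉ − ⌈3960/785⌉ = 6 − 6 = 0
n=8: ⌈(9·553+89)/785⌉ − ⌈(8·553+89)/785⌉ = ⌈5066/785⌉ − ⌈4513/785⌉ = 7 − 6 = 1
n=9: ⌈(10·553+89)/785⌉ − ⌈(9·553+89)/785⌉ = ⌈5619/785⌉ − ⌈5066/785⌉ = 8 − 7 = 1
n=10: ⌈(11·553+89)/785⌉ − ⌈(10·553+89)/785⌉ = ⌈6172/785⌉ − ⌈5619/785⌉ = 8 − 8 = 0
n=11: ⌈(12·553+89)/785⌉ − ⌈(11·553+89)/785⌉ = ⌈6725/785⌉ − ⌈6172/785⌉ = 9 − 8 = 1
n=12: ⌈(13·553+89)/785⌉ − ⌈(12·553+89)/785⌉ = ⌈7278/785⌉ − ⌈6725/785⌉ = 10 − 9 = 1
n=13: ⌈(14·553+89)/785⌉ − ⌈(13·553+89)/785⌉ = ⌈7831/785⌉ − ⌈7278/785⌉ = 10 − 10 = 0
n=14: ⌈(15·553+89)/785⌉ − ⌈(14·553+89)/785⌉ = ⌈8384/785⌉ − ⌈7831/785⌉ = 11 − 10 = 1
n=15: ⌈(16·553+89)/785⌉ − ⌈(15·553+89)/785⌉ = ⌈8937/785⌉ − ⌈8384/785⌉ = 12 − 11 = 1
n=16: ⌈(17·553+89)/785⌉ − ⌈(16·553+89)/785⌉ = ⌈9490/785⌉ − ⌈8937/785⌉ = 13 − 12 = 1
n=17: ⌈(18·553+89)/785⌉ − ⌈(17·553+89)/785⌉ = ⌈10043/785⌉ − ⌈9490/785⌉ = 13 − 13 = 0
n=18: ⌈(19·553+89)/785⌉ − ⌈(18·553+89)/785⌉ = ⌈10596/785⌉ − ⌈10043/785⌉ = 14 − 13 = 1
n=19: ⌈(20·553+89)/785⌉ − ⌈(19·553+89)/785⌉ = ⌈11149/785⌉ − ⌈10596/785⌉ = 15 − 14 = 1
n=20: ⌈(21·553+89)/785⌉ − ⌈(20·553+89)/785⌉ = ⌈11702/785⌉ − ⌈11149/785⌉ = 15 − 15 = 0
n=21: ⌈(22·553+89)/785⌉ − ⌈(21·553+89)/785⌉ = ⌈12255/785⌉ − ⌈11702/785⌉ = 16 − 15 = 1
n=22: ⌈(23·553+89)/785⌉ − ⌈(22·553+89)/785⌉ = ⌈12808/785⌉ − ⌈12255/785⌉ = 17 − 16 = 1
n=23: ⌈(24·553+89)/785⌉ − ⌈(23·553+89)/785⌉ = ⌈13361/785⌉ − ⌈12808/785⌉ = 18 − 17 = 1
n=24: ⌈(25·553+89)/785⌉ − ⌈(24·553+89)/785⌉ = ⌈13914/785⌉ − ⌈13361/785⌉ = 18 − 18 = 0
n=25: ⌈(26·553+89)/785⌉ − ⌈(25·553+89)/785⌉ = ⌈14467/785⌉ − ⌈13914/785⌉ = 19 − 18 = 1
n=26: ⌈(27·553+89)/785⌉ − ⌈(26·553+89)/785⌉ = ⌈15020/785⌉ − ⌈14467/785⌉ = 20 − 19 = 1


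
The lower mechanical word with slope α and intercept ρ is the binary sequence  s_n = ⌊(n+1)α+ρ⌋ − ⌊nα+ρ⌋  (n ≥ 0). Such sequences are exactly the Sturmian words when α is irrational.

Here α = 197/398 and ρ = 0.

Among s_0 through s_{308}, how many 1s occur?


#1s = Σ_{n=0}^{308} s_n = Σ_{n=0}^{308} (⌊(n+1)α+ρ⌋ − ⌊nα+ρ⌋)
the sum telescopes: every ⌊nα+ρ⌋ with 0 < n < 309 appears once with + and once with −, leaving ⌊309α+ρ⌋ − ⌊0·α+ρ⌋
309α + ρ = (309·197) / 398 = 60873/398
ρ = 0/398
⌊60873/398⌋ = 152,  ⌊0/398⌋ = 0
#1s = 152 − 0 = 152

152


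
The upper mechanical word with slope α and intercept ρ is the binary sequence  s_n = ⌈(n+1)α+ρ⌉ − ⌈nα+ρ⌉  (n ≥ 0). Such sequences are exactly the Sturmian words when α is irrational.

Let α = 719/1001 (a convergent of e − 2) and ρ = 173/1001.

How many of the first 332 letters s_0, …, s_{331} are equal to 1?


238

#1s = Σ_{n=0}^{331} s_n = Σ_{n=0}^{331} (⌈(n+1)α+ρ⌉ − ⌈nα+ρ⌉)
the sum telescopes: every ⌈nα+ρ⌉ with 0 < n < 332 appears once with + and once with −, leaving ⌈332α+ρ⌉ − ⌈0·α+ρ⌉
332α + ρ = (332·719 + 173) / 1001 = 238881/1001
ρ = 173/1001
⌈238881/1001⌉ = 239,  ⌈173/1001⌉ = 1
#1s = 239 − 1 = 238


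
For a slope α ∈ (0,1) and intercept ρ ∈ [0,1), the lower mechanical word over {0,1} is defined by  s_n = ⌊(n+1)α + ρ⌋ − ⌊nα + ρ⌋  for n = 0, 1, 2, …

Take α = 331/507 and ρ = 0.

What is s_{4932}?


(n+1)α + ρ = (4933·331) / 507 = 1632823/507
nα + ρ     = (4932·331) / 507 = 1632492/507
⌊1632823/507⌋ = 3220,  ⌊1632492/507⌋ = 3219
s_{4932} = 3220 − 3219 = 1

1


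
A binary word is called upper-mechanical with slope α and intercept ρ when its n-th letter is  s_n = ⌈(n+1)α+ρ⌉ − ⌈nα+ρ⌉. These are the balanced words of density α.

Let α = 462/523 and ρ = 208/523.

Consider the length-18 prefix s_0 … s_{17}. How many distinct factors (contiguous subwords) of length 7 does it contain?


t_n = ⌈(n·462+208)/523⌉ for n = 0 … 18:
  n=0…9: ⌈208/523⌉=1 ⌈670/523⌉=2 ⌈1132/523⌉=3 ⌈1594/523⌉=4 ⌈2056/523⌉=4 ⌈2518/523⌉=5 ⌈2980/523⌉=6 ⌈3442/523⌉=7 ⌈3904/523⌉=8 ⌈4366/523⌉=9
  n=10…18: ⌈4828/523⌉=10 ⌈5290/523⌉=11 ⌈5752/523⌉=11 ⌈6214/523⌉=12 ⌈6676/523⌉=13 ⌈7138/523⌉=14 ⌈7600/523⌉=15 ⌈8062/523⌉=16 ⌈8524/523⌉=17
s_n = t_(n+1) − t_n for n = 0 … 17 gives
prefix = 111011111110111111
slide a length-7 window over [0..6] … [11..17] (12 windows); first occurrence of each distinct factor:
  [  0..  6] 1110111
  [  1..  7] 1101111
  [  2..  8] 1011111
  [  3..  9] 0111111
  [  4.. 10] 1111111
  [  5.. 11] 1111110
  [  6.. 12] 1111101
  [  7.. 13] 1111011
  (the other 4 windows repeat one of these)
distinct factors: {0111111, 1011111, 1101111, 1110111, 1111011, 1111101, 1111110, 1111111}
count = 8  (Sturmian bound for length 7 is 8)

8


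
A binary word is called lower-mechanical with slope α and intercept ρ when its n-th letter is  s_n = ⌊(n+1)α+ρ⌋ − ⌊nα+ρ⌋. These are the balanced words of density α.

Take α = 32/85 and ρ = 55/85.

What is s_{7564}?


0

(n+1)α + ρ = (7565·32 + 55) / 85 = 242135/85
nα + ρ     = (7564·32 + 55) / 85 = 242103/85
⌊242135/85⌋ = 2848,  ⌊242103/85⌋ = 2848
s_{7564} = 2848 − 2848 = 0


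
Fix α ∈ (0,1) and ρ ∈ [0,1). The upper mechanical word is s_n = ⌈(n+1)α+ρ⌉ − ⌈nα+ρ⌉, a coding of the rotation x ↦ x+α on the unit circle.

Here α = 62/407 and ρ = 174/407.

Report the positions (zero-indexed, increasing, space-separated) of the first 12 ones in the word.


3 10 16 23 30 36 43 49 56 62 69 75

n=0: ⌈236/407⌉−⌈174/407⌉ = 1−1 = 0
n=1: ⌈298/407⌉−⌈236/407⌉ = 1−1 = 0
  …
n=3: ⌈422/407⌉−⌈360/407⌉ = 2−1 = 1  ← one
n=4: ⌈484/407⌉−⌈422/407⌉ = 2−2 = 0
n=5: ⌈546/407⌉−⌈484/407⌉ = 2−2 = 0
  …
n=10: ⌈856/407⌉−⌈794/407⌉ = 3−2 = 1  ← one
n=11: ⌈918/407⌉−⌈856/407⌉ = 3−3 = 0
n=12: ⌈980/407⌉−⌈918/407⌉ = 3−3 = 0
  …
n=16: ⌈1228/407⌉−⌈1166/407⌉ = 4−3 = 1  ← one
n=17: ⌈1290/407⌉−⌈1228/407⌉ = 4−4 = 0
n=18: ⌈1352/407⌉−⌈1290/407⌉ = 4−4 = 0
  …
n=23: ⌈1662/407⌉−⌈1600/407⌉ = 5−4 = 1  ← one
n=24: ⌈1724/407⌉−⌈1662/407⌉ = 5−5 = 0
n=25: ⌈1786/407⌉−⌈1724/407⌉ = 5−5 = 0
  …
n=30: ⌈2096/407⌉−⌈2034/407⌉ = 6−5 = 1  ← one
n=31: ⌈2158/407⌉−⌈2096/407⌉ = 6−6 = 0
n=32: ⌈2220/407⌉−⌈2158/407⌉ = 6−6 = 0
  …
n=36: ⌈2468/407⌉−⌈2406/407⌉ = 7−6 = 1  ← one
n=37: ⌈2530/407⌉−⌈2468/407⌉ = 7−7 = 0
n=38: ⌈2592/407⌉−⌈2530/407⌉ = 7−7 = 0
  …
n=43: ⌈2902/407⌉−⌈2840/407⌉ = 8−7 = 1  ← one
n=44: ⌈2964/407⌉−⌈2902/407⌉ = 8−8 = 0
n=45: ⌈3026/407⌉−⌈2964/407⌉ = 8−8 = 0
  …
n=49: ⌈3274/407⌉−⌈3212/407⌉ = 9−8 = 1  ← one
n=50: ⌈3336/407⌉−⌈3274/407⌉ = 9−9 = 0
n=51: ⌈3398/407⌉−⌈3336/407⌉ = 9−9 = 0
  …
n=56: ⌈3708/407⌉−⌈3646/407⌉ = 10−9 = 1  ← one
n=57: ⌈3770/407⌉−⌈3708/407⌉ = 10−10 = 0
n=58: ⌈3832/407⌉−⌈3770/407⌉ = 10−10 = 0
  …
n=62: ⌈4080/407⌉−⌈4018/407⌉ = 11−10 = 1  ← one
n=63: ⌈4142/407⌉−⌈4080/407⌉ = 11−11 = 0
n=64: ⌈4204/407⌉−⌈4142/407⌉ = 11−11 = 0
  …
n=69: ⌈4514/407⌉−⌈4452/407⌉ = 12−11 = 1  ← one
n=70: ⌈4576/407⌉−⌈4514/407⌉ = 12−12 = 0
n=71: ⌈4638/407⌉−⌈4576/407⌉ = 12−12 = 0
  …
n=75: ⌈4886/407⌉−⌈4824/407⌉ = 13−12 = 1  ← one
positions of the first 12 ones: 3 10 16 23 30 36 43 49 56 62 69 75


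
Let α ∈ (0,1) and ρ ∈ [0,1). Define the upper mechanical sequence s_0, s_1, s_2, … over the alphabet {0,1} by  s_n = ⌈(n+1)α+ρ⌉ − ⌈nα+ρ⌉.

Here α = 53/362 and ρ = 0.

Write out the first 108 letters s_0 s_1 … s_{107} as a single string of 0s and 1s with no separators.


n=0: ⌈(1·53)/362⌉ − ⌈(0·53)/362⌉ = ⌈53/362⌉ − ⌈0/362⌉ = 1 − 0 = 1
n=1: ⌈(2·53)/362⌉ − ⌈(1·53)/362⌉ = ⌈106/362⌉ − ⌈53/362⌉ = 1 − 1 = 0
n=2: ⌈(3·53)/362⌉ − ⌈(2·53)/362⌉ = ⌈159/362⌉ − ⌈106/362⌉ = 1 − 1 = 0
n=3: ⌈(4·53)/362⌉ − ⌈(3·53)/362⌉ = ⌈212/362⌉ − ⌈159/362⌉ = 1 − 1 = 0
n=4: ⌈(5·53)/362⌉ − ⌈(4·53)/362⌉ = ⌈265/362⌉ − ⌈212/362⌉ = 1 − 1 = 0
n=5: ⌈(6·53)/362⌉ − ⌈(5·53)/362⌉ = ⌈318/362⌉ − ⌈265/362⌉ = 1 − 1 = 0
n=6: ⌈(7·53)/362⌉ − ⌈(6·53)/362⌉ = ⌈371/362⌉ − ⌈318/362⌉ = 2 − 1 = 1
n=7: ⌈(8·53)/362⌉ − ⌈(7·53)/362⌉ = ⌈424/362⌉ − ⌈371/362⌉ = 2 − 2 = 0
n=8: ⌈(9·53)/362⌉ − ⌈(8·53)/362⌉ = ⌈477/362⌉ − ⌈424/362⌉ = 2 − 2 = 0
n=9: ⌈(10·53)/362⌉ − ⌈(9·53)/362⌉ = ⌈530/362⌉ − ⌈477/362⌉ = 2 − 2 = 0
n=10: ⌈(11·53)/362⌉ − ⌈(10·53)/362⌉ = ⌈583/362⌉ − ⌈530/362⌉ = 2 − 2 = 0
n=11: ⌈(12·53)/362⌉ − ⌈(11·53)/362⌉ = ⌈636/362⌉ − ⌈583/362⌉ = 2 − 2 = 0
n=12: ⌈(13·53)/362⌉ − ⌈(12·53)/362⌉ = ⌈689/362⌉ − ⌈636/362⌉ = 2 − 2 = 0
n=13: ⌈(14·53)/362⌉ − ⌈(13·53)/362⌉ = ⌈742/362⌉ − ⌈689/362⌉ = 3 − 2 = 1
n=14: ⌈(15·53)/362⌉ − ⌈(14·53)/362⌉ = ⌈795/362⌉ − ⌈742/362⌉ = 3 − 3 = 0
n=15: ⌈(16·53)/362⌉ − ⌈(15·53)/362⌉ = ⌈848/362⌉ − ⌈795/362⌉ = 3 − 3 = 0
n=16: ⌈(17·53)/362⌉ − ⌈(16·53)/362⌉ = ⌈901/362⌉ − ⌈848/362⌉ = 3 − 3 = 0
n=17: ⌈(18·53)/362⌉ − ⌈(17·53)/362⌉ = ⌈954/362⌉ − ⌈901/362⌉ = 3 − 3 = 0
n=18: ⌈(19·53)/362⌉ − ⌈(18·53)/362⌉ = ⌈1007/362⌉ − ⌈954/362⌉ = 3 − 3 = 0
n=19: ⌈(20·53)/362⌉ − ⌈(19·53)/362⌉ = ⌈1060/362⌉ − ⌈1007/362⌉ = 3 − 3 = 0
n=20: ⌈(21·53)/362⌉ − ⌈(20·53)/362⌉ = ⌈1113/362⌉ − ⌈1060/362⌉ = 4 − 3 = 1
n=21: ⌈(22·53)/362⌉ − ⌈(21·53)/362⌉ = ⌈1166/362⌉ − ⌈1113/362⌉ = 4 − 4 = 0
n=22: ⌈(23·53)/362⌉ − ⌈(22·53)/362⌉ = ⌈1219/362⌉ − ⌈1166/362⌉ = 4 − 4 = 0
n=23: ⌈(24·53)/362⌉ − ⌈(23·53)/362⌉ = ⌈1272/362⌉ − ⌈1219/362⌉ = 4 − 4 = 0
n=24: ⌈(25·53)/362⌉ − ⌈(24·53)/362⌉ = ⌈1325/362⌉ − ⌈1272/362⌉ = 4 − 4 = 0
n=25: ⌈(26·53)/362⌉ − ⌈(25·53)/362⌉ = ⌈1378/362⌉ − ⌈1325/362⌉ = 4 − 4 = 0
n=26: ⌈(27·53)/362⌉ − ⌈(26·53)/362⌉ = ⌈1431/362⌉ − ⌈1378/362⌉ = 4 − 4 = 0
n=27: ⌈(28·53)/362⌉ − ⌈(27·53)/362⌉ = ⌈1484/362⌉ − ⌈1431/362⌉ = 5 − 4 = 1
n=28: ⌈(29·53)/362⌉ − ⌈(28·53)/362⌉ = ⌈1537/362⌉ − ⌈1484/362⌉ = 5 − 5 = 0
n=29: ⌈(30·53)/362⌉ − ⌈(29·53)/362⌉ = ⌈1590/362⌉ − ⌈1537/362⌉ = 5 − 5 = 0
n=30: ⌈(31·53)/362⌉ − ⌈(30·53)/362⌉ = ⌈1643/362⌉ − ⌈1590/362⌉ = 5 − 5 = 0
n=31: ⌈(32·53)/362⌉ − ⌈(31·53)/362⌉ = ⌈1696/362⌉ − ⌈1643/362⌉ = 5 − 5 = 0
n=32: ⌈(33·53)/362⌉ − ⌈(32·53)/362⌉ = ⌈1749/362⌉ − ⌈1696/362⌉ = 5 − 5 = 0
n=33: ⌈(34·53)/362⌉ − ⌈(33·53)/362⌉ = ⌈1802/362⌉ − ⌈1749/362⌉ = 5 − 5 = 0
n=34: ⌈(35·53)/362⌉ − ⌈(34·53)/362⌉ = ⌈1855/362⌉ − ⌈1802/362⌉ = 6 − 5 = 1
n=35: ⌈(36·53)/362⌉ − ⌈(35·53)/362⌉ = ⌈1908/362⌉ − ⌈1855/362⌉ = 6 − 6 = 0
n=36: ⌈(37·53)/362⌉ − ⌈(36·53)/362⌉ = ⌈1961/362⌉ − ⌈1908/362⌉ = 6 − 6 = 0
n=37: ⌈(38·53)/362⌉ − ⌈(37·53)/362⌉ = ⌈2014/362⌉ − ⌈1961/362⌉ = 6 − 6 = 0
n=38: ⌈(39·53)/362⌉ − ⌈(38·53)/362⌉ = ⌈2067/362⌉ − ⌈2014/362⌉ = 6 − 6 = 0
n=39: ⌈(40·53)/362⌉ − ⌈(39·53)/362⌉ = ⌈2120/362⌉ − ⌈2067/362⌉ = 6 − 6 = 0
n=40: ⌈(41·53)/362⌉ − ⌈(40·53)/362⌉ = ⌈2173/362⌉ − ⌈2120/362⌉ = 7 − 6 = 1
n=41: ⌈(42·53)/362⌉ − ⌈(41·53)/362⌉ = ⌈2226/362⌉ − ⌈2173/362⌉ = 7 − 7 = 0
n=42: ⌈(43·53)/362⌉ − ⌈(42·53)/362⌉ = ⌈2279/362⌉ − ⌈2226/362⌉ = 7 − 7 = 0
n=43: ⌈(44·53)/362⌉ − ⌈(43·53)/362⌉ = ⌈2332/362⌉ − ⌈2279/362⌉ = 7 − 7 = 0
n=44: ⌈(45·53)/362⌉ − ⌈(44·53)/362⌉ = ⌈2385/362⌉ − ⌈2332/362⌉ = 7 − 7 = 0
n=45: ⌈(46·53)/362⌉ − ⌈(45·53)/362⌉ = ⌈2438/362⌉ − ⌈2385/362⌉ = 7 − 7 = 0
n=46: ⌈(47·53)/362⌉ − ⌈(46·53)/362⌉ = ⌈2491/362⌉ − ⌈2438/362⌉ = 7 − 7 = 0
n=47: ⌈(48·53)/362⌉ − ⌈(47·53)/362⌉ = ⌈2544/362⌉ − ⌈2491/362⌉ = 8 − 7 = 1
n=48: ⌈(49·53)/362⌉ − ⌈(48·53)/362⌉ = ⌈2597/362⌉ − ⌈2544/362⌉ = 8 − 8 = 0
n=49: ⌈(50·53)/362⌉ − ⌈(49·53)/362⌉ = ⌈2650/362⌉ − ⌈2597/362⌉ = 8 − 8 = 0
n=50: ⌈(51·53)/362⌉ − ⌈(50·53)/362⌉ = ⌈2703/362⌉ − ⌈2650/362⌉ = 8 − 8 = 0
n=51: ⌈(52·53)/362⌉ − ⌈(51·53)/362⌉ = ⌈2756/362⌉ − ⌈2703/362⌉ = 8 − 8 = 0
n=52: ⌈(53·53)/362⌉ − ⌈(52·53)/362⌉ = ⌈2809/362⌉ − ⌈2756/362⌉ = 8 − 8 = 0
n=53: ⌈(54·53)/362⌉ − ⌈(53·53)/362⌉ = ⌈2862/362⌉ − ⌈2809/362⌉ = 8 − 8 = 0
n=54: ⌈(55·53)/362⌉ − ⌈(54·53)/362⌉ = ⌈2915/362⌉ − ⌈2862/362⌉ = 9 − 8 = 1
n=55: ⌈(56·53)/362⌉ − ⌈(55·53)/362⌉ = ⌈2968/362⌉ − ⌈2915/362⌉ = 9 − 9 = 0
n=56: ⌈(57·53)/362⌉ − ⌈(56·53)/362⌉ = ⌈3021/362⌉ − ⌈2968/362⌉ = 9 − 9 = 0
n=57: ⌈(58·53)/362⌉ − ⌈(57·53)/362⌉ = ⌈3074/362⌉ − ⌈3021/362⌉ = 9 − 9 = 0
n=58: ⌈(59·53)/362⌉ − ⌈(58·53)/362⌉ = ⌈3127/362⌉ − ⌈3074/362⌉ = 9 − 9 = 0
n=59: ⌈(60·53)/362⌉ − ⌈(59·53)/362⌉ = ⌈3180/362⌉ − ⌈3127/362⌉ = 9 − 9 = 0
n=60: ⌈(61·53)/362⌉ − ⌈(60·53)/362⌉ = ⌈3233/362⌉ − ⌈3180/362⌉ = 9 − 9 = 0
n=61: ⌈(62·53)/362⌉ − ⌈(61·53)/362⌉ = ⌈3286/362⌉ − ⌈3233/362⌉ = 10 − 9 = 1
n=62: ⌈(63·53)/362⌉ − ⌈(62·53)/362⌉ = ⌈3339/362⌉ − ⌈3286/362⌉ = 10 − 10 = 0
n=63: ⌈(64·53)/362⌉ − ⌈(63·53)/362⌉ = ⌈3392/362⌉ − ⌈3339/362⌉ = 10 − 10 = 0
n=64: ⌈(65·53)/362⌉ − ⌈(64·53)/362⌉ = ⌈3445/362⌉ − ⌈3392/362⌉ = 10 − 10 = 0
n=65: ⌈(66·53)/362⌉ − ⌈(65·53)/362⌉ = ⌈3498/362⌉ − ⌈3445/362⌉ = 10 − 10 = 0
n=66: ⌈(67·53)/362⌉ − ⌈(66·53)/362⌉ = ⌈3551/362⌉ − ⌈3498/362⌉ = 10 − 10 = 0
n=67: ⌈(68·53)/362⌉ − ⌈(67·53)/362⌉ = ⌈3604/362⌉ − ⌈3551/362⌉ = 10 − 10 = 0
n=68: ⌈(69·53)/362⌉ − ⌈(68·53)/362⌉ = ⌈3657/362⌉ − ⌈3604/362⌉ = 11 − 10 = 1
n=69: ⌈(70·53)/362⌉ − ⌈(69·53)/362⌉ = ⌈3710/362⌉ − ⌈3657/362⌉ = 11 − 11 = 0
n=70: ⌈(71·53)/362⌉ − ⌈(70·53)/362⌉ = ⌈3763/362⌉ − ⌈3710/362⌉ = 11 − 11 = 0
n=71: ⌈(72·53)/362⌉ − ⌈(71·53)/362⌉ = ⌈3816/362⌉ − ⌈3763/362⌉ = 11 − 11 = 0
n=72: ⌈(73·53)/362⌉ − ⌈(72·53)/362⌉ = ⌈3869/362⌉ − ⌈3816/362⌉ = 11 − 11 = 0
n=73: ⌈(74·53)/362⌉ − ⌈(73·53)/362⌉ = ⌈3922/362⌉ − ⌈3869/362⌉ = 11 − 11 = 0
n=74: ⌈(75·53)/362⌉ − ⌈(74·53)/362⌉ = ⌈3975/362⌉ − ⌈3922/362⌉ = 11 − 11 = 0
n=75: ⌈(76·53)/362⌉ − ⌈(75·53)/362⌉ = ⌈4028/362⌉ − ⌈3975/362⌉ = 12 − 11 = 1
n=76: ⌈(77·53)/362⌉ − ⌈(76·53)/362⌉ = ⌈4081/362⌉ − ⌈4028/362⌉ = 12 − 12 = 0
n=77: ⌈(78·53)/362⌉ − ⌈(77·53)/362⌉ = ⌈4134/362⌉ − ⌈4081/362⌉ = 12 − 12 = 0
n=78: ⌈(79·53)/362⌉ − ⌈(78·53)/362⌉ = ⌈4187/362⌉ − ⌈4134/362⌉ = 12 − 12 = 0
n=79: ⌈(80·53)/362⌉ − ⌈(79·53)/362⌉ = ⌈4240/362⌉ − ⌈4187/362⌉ = 12 − 12 = 0
n=80: ⌈(81·53)/362⌉ − ⌈(80·53)/362⌉ = ⌈4293/362⌉ − ⌈4240/362⌉ = 12 − 12 = 0
n=81: ⌈(82·53)/362⌉ − ⌈(81·53)/362⌉ = ⌈4346/362⌉ − ⌈4293/362⌉ = 13 − 12 = 1
n=82: ⌈(83·53)/362⌉ − ⌈(82·53)/362⌉ = ⌈4399/362⌉ − ⌈4346/362⌉ = 13 − 13 = 0
n=83: ⌈(84·53)/362⌉ − ⌈(83·53)/362⌉ = ⌈4452/362⌉ − ⌈4399/362⌉ = 13 − 13 = 0
n=84: ⌈(85·53)/362⌉ − ⌈(84·53)/362⌉ = ⌈4505/362⌉ − ⌈4452/362⌉ = 13 − 13 = 0
n=85: ⌈(86·53)/362⌉ − ⌈(85·53)/362⌉ = ⌈4558/362⌉ − ⌈4505/362⌉ = 13 − 13 = 0
n=86: ⌈(87·53)/362⌉ − ⌈(86·53)/362⌉ = ⌈4611/362⌉ − ⌈4558/362⌉ = 13 − 13 = 0
n=87: ⌈(88·53)/362⌉ − ⌈(87·53)/362⌉ = ⌈4664/362⌉ − ⌈4611/362⌉ = 13 − 13 = 0
n=88: ⌈(89·53)/362⌉ − ⌈(88·53)/362⌉ = ⌈4717/362⌉ − ⌈4664/362⌉ = 14 − 13 = 1
n=89: ⌈(90·53)/362⌉ − ⌈(89·53)/362⌉ = ⌈4770/362⌉ − ⌈4717/362⌉ = 14 − 14 = 0
n=90: ⌈(91·53)/362⌉ − ⌈(90·53)/362⌉ = ⌈4823/362⌉ − ⌈4770/362⌉ = 14 − 14 = 0
n=91: ⌈(92·53)/362⌉ − ⌈(91·53)/362⌉ = ⌈4876/362⌉ − ⌈4823/362⌉ = 14 − 14 = 0
n=92: ⌈(93·53)/362⌉ − ⌈(92·53)/362⌉ = ⌈4929/362⌉ − ⌈4876/362⌉ = 14 − 14 = 0
n=93: ⌈(94·53)/362⌉ − ⌈(93·53)/362⌉ = ⌈4982/362⌉ − ⌈4929/362⌉ = 14 − 14 = 0
n=94: ⌈(95·53)/362⌉ − ⌈(94·53)/362⌉ = ⌈5035/362⌉ − ⌈4982/362⌉ = 14 − 14 = 0
n=95: ⌈(96·53)/362⌉ − ⌈(95·53)/362⌉ = ⌈5088/362⌉ − ⌈5035/362⌉ = 15 − 14 = 1
n=96: ⌈(97·53)/362⌉ − ⌈(96·53)/362⌉ = ⌈5141/362⌉ − ⌈5088/362⌉ = 15 − 15 = 0
n=97: ⌈(98·53)/362⌉ − ⌈(97·53)/362⌉ = ⌈5194/362⌉ − ⌈5141/362⌉ = 15 − 15 = 0
n=98: ⌈(99·53)/362⌉ − ⌈(98·53)/362⌉ = ⌈5247/362⌉ − ⌈5194/362⌉ = 15 − 15 = 0
n=99: ⌈(100·53)/362⌉ − ⌈(99·53)/362⌉ = ⌈5300/362⌉ − ⌈5247/362⌉ = 15 − 15 = 0
n=100: ⌈(101·53)/362⌉ − ⌈(100·53)/362⌉ = ⌈5353/362⌉ − ⌈5300/362⌉ = 15 − 15 = 0
n=101: ⌈(102·53)/362⌉ − ⌈(101·53)/362⌉ = ⌈5406/362⌉ − ⌈5353/362⌉ = 15 − 15 = 0
n=102: ⌈(103·53)/362⌉ − ⌈(102·53)/362⌉ = ⌈5459/362⌉ − ⌈5406/362⌉ = 16 − 15 = 1
n=103: ⌈(104·53)/362⌉ − ⌈(103·53)/362⌉ = ⌈5512/362⌉ − ⌈5459/362⌉ = 16 − 16 = 0
n=104: ⌈(105·53)/362⌉ − ⌈(104·53)/362⌉ = ⌈5565/362⌉ − ⌈5512/362⌉ = 16 − 16 = 0
n=105: ⌈(106·53)/362⌉ − ⌈(105·53)/362⌉ = ⌈5618/362⌉ − ⌈5565/362⌉ = 16 − 16 = 0
n=106: ⌈(107·53)/362⌉ − ⌈(106·53)/362⌉ = ⌈5671/362⌉ − ⌈5618/362⌉ = 16 − 16 = 0
n=107: ⌈(108·53)/362⌉ − ⌈(107·53)/362⌉ = ⌈5724/362⌉ − ⌈5671/362⌉ = 16 − 16 = 0

100000100000010000001000000100000010000010000001000000100000010000001000000100000100000010000001000000100000


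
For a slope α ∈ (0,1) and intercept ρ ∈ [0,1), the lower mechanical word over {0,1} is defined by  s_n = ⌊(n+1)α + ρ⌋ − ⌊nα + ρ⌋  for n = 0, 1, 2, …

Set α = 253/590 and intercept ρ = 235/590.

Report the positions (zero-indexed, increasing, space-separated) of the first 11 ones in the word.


n=0: ⌊488/590⌋−⌊235/590⌋ = 0−0 = 0
n=1: ⌊741/590⌋−⌊488/590⌋ = 1−0 = 1  ← one
n=2: ⌊994/590⌋−⌊741/590⌋ = 1−1 = 0
n=3: ⌊1247/590⌋−⌊994/590⌋ = 2−1 = 1  ← one
n=4: ⌊1500/590⌋−⌊1247/590⌋ = 2−2 = 0
n=5: ⌊1753/590⌋−⌊1500/590⌋ = 2−2 = 0
n=6: ⌊2006/590⌋−⌊1753/590⌋ = 3−2 = 1  ← one
n=7: ⌊2259/590⌋−⌊2006/590⌋ = 3−3 = 0
n=8: ⌊2512/590⌋−⌊2259/590⌋ = 4−3 = 1  ← one
n=9: ⌊2765/590⌋−⌊2512/590⌋ = 4−4 = 0
n=10: ⌊3018/590⌋−⌊2765/590⌋ = 5−4 = 1  ← one
n=11: ⌊3271/590⌋−⌊3018/590⌋ = 5−5 = 0
n=12: ⌊3524/590⌋−⌊3271/590⌋ = 5−5 = 0
n=13: ⌊3777/590⌋−⌊3524/590⌋ = 6−5 = 1  ← one
n=14: ⌊4030/590⌋−⌊3777/590⌋ = 6−6 = 0
n=15: ⌊4283/590⌋−⌊4030/590⌋ = 7−6 = 1  ← one
n=16: ⌊4536/590⌋−⌊4283/590⌋ = 7−7 = 0
n=17: ⌊4789/590⌋−⌊4536/590⌋ = 8−7 = 1  ← one
n=18: ⌊5042/590⌋−⌊4789/590⌋ = 8−8 = 0
n=19: ⌊5295/590⌋−⌊5042/590⌋ = 8−8 = 0
n=20: ⌊5548/590⌋−⌊5295/590⌋ = 9−8 = 1  ← one
n=21: ⌊5801/590⌋−⌊5548/590⌋ = 9−9 = 0
n=22: ⌊6054/590⌋−⌊5801/590⌋ = 10−9 = 1  ← one
n=23: ⌊6307/590⌋−⌊6054/590⌋ = 10−10 = 0
n=24: ⌊6560/590⌋−⌊6307/590⌋ = 11−10 = 1  ← one
positions of the first 11 ones: 1 3 6 8 10 13 15 17 20 22 24

1 3 6 8 10 13 15 17 20 22 24


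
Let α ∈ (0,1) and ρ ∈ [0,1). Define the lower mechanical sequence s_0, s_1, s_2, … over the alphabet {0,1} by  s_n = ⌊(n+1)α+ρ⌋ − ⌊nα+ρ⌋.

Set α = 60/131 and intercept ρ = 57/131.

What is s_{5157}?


0

(n+1)α + ρ = (5158·60 + 57) / 131 = 309537/131
nα + ρ     = (5157·60 + 57) / 131 = 309477/131
⌊309537/131⌋ = 2362,  ⌊309477/131⌋ = 2362
s_{5157} = 2362 − 2362 = 0


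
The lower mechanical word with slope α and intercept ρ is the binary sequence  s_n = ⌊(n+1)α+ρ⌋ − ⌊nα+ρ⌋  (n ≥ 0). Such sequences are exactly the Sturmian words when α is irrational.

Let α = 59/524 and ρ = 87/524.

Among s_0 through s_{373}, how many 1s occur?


42

#1s = Σ_{n=0}^{373} s_n = Σ_{n=0}^{373} (⌊(n+1)α+ρ⌋ − ⌊nα+ρ⌋)
the sum telescopes: every ⌊nα+ρ⌋ with 0 < n < 374 appears once with + and once with −, leaving ⌊374α+ρ⌋ − ⌊0·α+ρ⌋
374α + ρ = (374·59 + 87) / 524 = 22153/524
ρ = 87/524
⌊22153/524⌋ = 42,  ⌊87/524⌋ = 0
#1s = 42 − 0 = 42


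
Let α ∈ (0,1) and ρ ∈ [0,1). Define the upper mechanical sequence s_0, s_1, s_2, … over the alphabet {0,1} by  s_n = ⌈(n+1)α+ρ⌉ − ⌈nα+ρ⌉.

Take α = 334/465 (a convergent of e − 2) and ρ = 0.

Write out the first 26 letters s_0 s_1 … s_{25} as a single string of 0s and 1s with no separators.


n=0: ⌈(1·334)/465⌉ − ⌈(0·334)/465⌉ = ⌈334/465⌉ − ⌈0/465⌉ = 1 − 0 = 1
n=1: ⌈(2·334)/465⌉ − ⌈(1·334)/465⌉ = ⌈668/465⌉ − ⌈334/465⌉ = 2 − 1 = 1
n=2: ⌈(3·334)/465⌉ − ⌈(2·334)/465⌉ = ⌈1002/465⌉ − ⌈668/465⌉ = 3 − 2 = 1
n=3: ⌈(4·334)/465⌉ − ⌈(3·334)/465⌉ = ⌈1336/465⌉ − ⌈1002/465⌉ = 3 − 3 = 0
n=4: ⌈(5·334)/465⌉ − ⌈(4·334)/465⌉ = ⌈1670/465⌉ − ⌈1336/465⌉ = 4 − 3 = 1
n=5: ⌈(6·334)/465⌉ − ⌈(5·334)/465⌉ = ⌈2004/465⌉ − ⌈1670/465⌉ = 5 − 4 = 1
n=6: ⌈(7·334)/465⌉ − ⌈(6·334)/465⌉ = ⌈2338/465⌉ − ⌈2004/465⌉ = 6 − 5 = 1
n=7: ⌈(8·334)/465⌉ − ⌈(7·334)/465⌉ = ⌈2672/465⌉ − ⌈2338/465⌉ = 6 − 6 = 0
n=8: ⌈(9·334)/465⌉ − ⌈(8·334)/465⌉ = ⌈3006/465⌉ − ⌈2672/465⌉ = 7 − 6 = 1
n=9: ⌈(10·334)/465⌉ − ⌈(9·334)/465⌉ = ⌈3340/465⌉ − ⌈3006/465⌉ = 8 − 7 = 1
n=10: ⌈(11·334)/465⌉ − ⌈(10·334)/465⌉ = ⌈3674/465⌉ − ⌈3340/465⌉ = 8 − 8 = 0
n=11: ⌈(12·334)/465⌉ − ⌈(11·334)/465⌉ = ⌈4008/465⌉ − ⌈3674/465⌉ = 9 − 8 = 1
n=12: ⌈(13·334)/465⌉ − ⌈(12·334)/465⌉ = ⌈4342/465⌉ − ⌈4008/465⌉ = 10 − 9 = 1
n=13: ⌈(14·334)/465⌉ − ⌈(13·334)/465⌉ = ⌈4676/465⌉ − ⌈4342/465⌉ = 11 − 10 = 1
n=14: ⌈(15·334)/465⌉ − ⌈(14·334)/465⌉ = ⌈5010/465⌉ − ⌈4676/465⌉ = 11 − 11 = 0
n=15: ⌈(16·334)/465⌉ − ⌈(15·334)/465⌉ = ⌈5344/465⌉ − ⌈5010/465⌉ = 12 − 11 = 1
n=16: ⌈(17·334)/465⌉ − ⌈(16·334)/465⌉ = ⌈5678/465⌉ − ⌈5344/465⌉ = 13 − 12 = 1
n=17: ⌈(18·334)/465⌉ − ⌈(17·334)/465⌉ = ⌈6012/465⌉ − ⌈5678/465⌉ = 13 − 13 = 0
n=18: ⌈(19·334)/465⌉ − ⌈(18·334)/465⌉ = ⌈6346/465⌉ − ⌈6012/465⌉ = 14 − 13 = 1
n=19: ⌈(20·334)/465⌉ − ⌈(19·334)/465⌉ = ⌈6680/465⌉ − ⌈6346/465⌉ = 15 − 14 = 1
n=20: ⌈(21·334)/465⌉ − ⌈(20·334)/465⌉ = ⌈7014/465⌉ − ⌈6680/465⌉ = 16 − 15 = 1
n=21: ⌈(22·334)/465⌉ − ⌈(21·334)/465⌉ = ⌈7348/465⌉ − ⌈7014/465⌉ = 16 − 16 = 0
n=22: ⌈(23·334)/465⌉ − ⌈(22·334)/465⌉ = ⌈7682/465⌉ − ⌈7348/465⌉ = 17 − 16 = 1
n=23: ⌈(24·334)/465⌉ − ⌈(23·334)/465⌉ = ⌈8016/465⌉ − ⌈7682/465⌉ = 18 − 17 = 1
n=24: ⌈(25·334)/465⌉ − ⌈(24·334)/465⌉ = ⌈8350/465⌉ − ⌈8016/465⌉ = 18 − 18 = 0
n=25: ⌈(26·334)/465⌉ − ⌈(25·334)/465⌉ = ⌈8684/465⌉ − ⌈8350/465⌉ = 19 − 18 = 1

11101110110111011011101101


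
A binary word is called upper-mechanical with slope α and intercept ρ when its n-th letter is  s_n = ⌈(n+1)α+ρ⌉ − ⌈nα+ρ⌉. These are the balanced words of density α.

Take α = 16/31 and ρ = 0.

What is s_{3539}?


(n+1)α + ρ = (3540·16) / 31 = 56640/31
nα + ρ     = (3539·16) / 31 = 56624/31
⌈56640/31⌉ = 1828,  ⌈56624/31⌉ = 1827
s_{3539} = 1828 − 1827 = 1

1


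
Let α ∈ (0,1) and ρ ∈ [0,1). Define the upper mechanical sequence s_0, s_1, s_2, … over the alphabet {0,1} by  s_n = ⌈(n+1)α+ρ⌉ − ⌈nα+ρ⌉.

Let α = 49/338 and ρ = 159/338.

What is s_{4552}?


0

(n+1)α + ρ = (4553·49 + 159) / 338 = 223256/338
nα + ρ     = (4552·49 + 159) / 338 = 223207/338
⌈223256/338⌉ = 661,  ⌈223207/338⌉ = 661
s_{4552} = 661 − 661 = 0


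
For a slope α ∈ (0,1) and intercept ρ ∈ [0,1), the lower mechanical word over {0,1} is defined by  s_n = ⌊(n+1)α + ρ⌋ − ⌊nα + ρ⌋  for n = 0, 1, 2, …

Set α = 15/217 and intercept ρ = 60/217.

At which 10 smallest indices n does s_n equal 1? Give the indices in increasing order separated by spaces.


10 24 39 53 68 82 97 111 126 140

n=0: ⌊75/217⌋−⌊60/217⌋ = 0−0 = 0
n=1: ⌊90/217⌋−⌊75/217⌋ = 0−0 = 0
  …
n=10: ⌊225/217⌋−⌊210/217⌋ = 1−0 = 1  ← one
n=11: ⌊240/217⌋−⌊225/217⌋ = 1−1 = 0
n=12: ⌊255/217⌋−⌊240/217⌋ = 1−1 = 0
  …
n=24: ⌊435/217⌋−⌊420/217⌋ = 2−1 = 1  ← one
n=25: ⌊450/217⌋−⌊435/217⌋ = 2−2 = 0
n=26: ⌊465/217⌋−⌊450/217⌋ = 2−2 = 0
  …
n=39: ⌊660/217⌋−⌊645/217⌋ = 3−2 = 1  ← one
n=40: ⌊675/217⌋−⌊660/217⌋ = 3−3 = 0
n=41: ⌊690/217⌋−⌊675/217⌋ = 3−3 = 0
  …
n=53: ⌊870/217⌋−⌊855/217⌋ = 4−3 = 1  ← one
n=54: ⌊885/217⌋−⌊870/217⌋ = 4−4 = 0
n=55: ⌊900/217⌋−⌊885/217⌋ = 4−4 = 0
  …
n=68: ⌊1095/217⌋−⌊1080/217⌋ = 5−4 = 1  ← one
n=69: ⌊1110/217⌋−⌊1095/217⌋ = 5−5 = 0
n=70: ⌊1125/217⌋−⌊1110/217⌋ = 5−5 = 0
  …
n=82: ⌊1305/217⌋−⌊1290/217⌋ = 6−5 = 1  ← one
n=83: ⌊1320/217⌋−⌊1305/217⌋ = 6−6 = 0
n=84: ⌊1335/217⌋−⌊1320/217⌋ = 6−6 = 0
  …
n=97: ⌊1530/217⌋−⌊1515/217⌋ = 7−6 = 1  ← one
n=98: ⌊1545/217⌋−⌊1530/217⌋ = 7−7 = 0
n=99: ⌊1560/217⌋−⌊1545/217⌋ = 7−7 = 0
  …
n=111: ⌊1740/217⌋−⌊1725/217⌋ = 8−7 = 1  ← one
n=112: ⌊1755/217⌋−⌊1740/217⌋ = 8−8 = 0
n=113: ⌊1770/217⌋−⌊1755/217⌋ = 8−8 = 0
  …
n=126: ⌊1965/217⌋−⌊1950/217⌋ = 9−8 = 1  ← one
n=127: ⌊1980/217⌋−⌊1965/217⌋ = 9−9 = 0
n=128: ⌊1995/217⌋−⌊1980/217⌋ = 9−9 = 0
  …
n=140: ⌊2175/217⌋−⌊2160/217⌋ = 10−9 = 1  ← one
positions of the first 10 ones: 10 24 39 53 68 82 97 111 126 140
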